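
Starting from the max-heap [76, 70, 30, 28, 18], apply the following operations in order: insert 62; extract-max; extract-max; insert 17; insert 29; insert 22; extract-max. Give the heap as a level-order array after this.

[30, 28, 29, 22, 17, 18]

insert 62:
  append 62 at index 5 → [76, 70, 30, 28, 18, 62]
  62 > parent 30 at index 2, swap → [76, 70, 62, 28, 18, 30]
extract-max → returns 76:
  remove root 76; move last element 30 to root → [30, 70, 62, 28, 18]
  30 vs larger child 70 at index 1, swap → [70, 30, 62, 28, 18]
extract-max → returns 70:
  remove root 70; move last element 18 to root → [18, 30, 62, 28]
  18 vs larger child 62 at index 2, swap → [62, 30, 18, 28]
insert 17:
  append 17 at index 4 → [62, 30, 18, 28, 17] (no swap needed)
insert 29:
  append 29 at index 5 → [62, 30, 18, 28, 17, 29]
  29 > parent 18 at index 2, swap → [62, 30, 29, 28, 17, 18]
insert 22:
  append 22 at index 6 → [62, 30, 29, 28, 17, 18, 22] (no swap needed)
extract-max → returns 62:
  remove root 62; move last element 22 to root → [22, 30, 29, 28, 17, 18]
  22 vs larger child 30 at index 1, swap → [30, 22, 29, 28, 17, 18]
  22 vs larger child 28 at index 3, swap → [30, 28, 29, 22, 17, 18]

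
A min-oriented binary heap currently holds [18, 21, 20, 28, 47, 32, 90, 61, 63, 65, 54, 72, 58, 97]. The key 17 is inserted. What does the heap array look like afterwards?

[17, 21, 18, 28, 47, 32, 20, 61, 63, 65, 54, 72, 58, 97, 90]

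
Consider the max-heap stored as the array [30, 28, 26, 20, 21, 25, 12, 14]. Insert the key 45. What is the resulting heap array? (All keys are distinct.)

[45, 30, 26, 28, 21, 25, 12, 14, 20]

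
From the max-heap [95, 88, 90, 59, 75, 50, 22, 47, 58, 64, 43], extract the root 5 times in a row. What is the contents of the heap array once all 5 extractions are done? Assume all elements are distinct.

[59, 58, 50, 47, 22, 43]

extract-max #1 returns 95:
  remove root 95; move last element 43 to root → [43, 88, 90, 59, 75, 50, 22, 47, 58, 64]
  43 vs larger child 90 at index 2, swap → [90, 88, 43, 59, 75, 50, 22, 47, 58, 64]
  43 vs larger child 50 at index 5, swap → [90, 88, 50, 59, 75, 43, 22, 47, 58, 64]
extract-max #2 returns 90:
  remove root 90; move last element 64 to root → [64, 88, 50, 59, 75, 43, 22, 47, 58]
  64 vs larger child 88 at index 1, swap → [88, 64, 50, 59, 75, 43, 22, 47, 58]
  64 vs larger child 75 at index 4, swap → [88, 75, 50, 59, 64, 43, 22, 47, 58]
extract-max #3 returns 88:
  remove root 88; move last element 58 to root → [58, 75, 50, 59, 64, 43, 22, 47]
  58 vs larger child 75 at index 1, swap → [75, 58, 50, 59, 64, 43, 22, 47]
  58 vs larger child 64 at index 4, swap → [75, 64, 50, 59, 58, 43, 22, 47]
extract-max #4 returns 75:
  remove root 75; move last element 47 to root → [47, 64, 50, 59, 58, 43, 22]
  47 vs larger child 64 at index 1, swap → [64, 47, 50, 59, 58, 43, 22]
  47 vs larger child 59 at index 3, swap → [64, 59, 50, 47, 58, 43, 22]
extract-max #5 returns 64:
  remove root 64; move last element 22 to root → [22, 59, 50, 47, 58, 43]
  22 vs larger child 59 at index 1, swap → [59, 22, 50, 47, 58, 43]
  22 vs larger child 58 at index 4, swap → [59, 58, 50, 47, 22, 43]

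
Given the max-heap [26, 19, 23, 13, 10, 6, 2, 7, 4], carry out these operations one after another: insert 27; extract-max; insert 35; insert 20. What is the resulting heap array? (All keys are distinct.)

insert 27:
  append 27 at index 9 → [26, 19, 23, 13, 10, 6, 2, 7, 4, 27]
  27 > parent 10 at index 4, swap → [26, 19, 23, 13, 27, 6, 2, 7, 4, 10]
  27 > parent 19 at index 1, swap → [26, 27, 23, 13, 19, 6, 2, 7, 4, 10]
  27 > parent 26 at index 0, swap → [27, 26, 23, 13, 19, 6, 2, 7, 4, 10]
extract-max → returns 27:
  remove root 27; move last element 10 to root → [10, 26, 23, 13, 19, 6, 2, 7, 4]
  10 vs larger child 26 at index 1, swap → [26, 10, 23, 13, 19, 6, 2, 7, 4]
  10 vs larger child 19 at index 4, swap → [26, 19, 23, 13, 10, 6, 2, 7, 4]
insert 35:
  append 35 at index 9 → [26, 19, 23, 13, 10, 6, 2, 7, 4, 35]
  35 > parent 10 at index 4, swap → [26, 19, 23, 13, 35, 6, 2, 7, 4, 10]
  35 > parent 19 at index 1, swap → [26, 35, 23, 13, 19, 6, 2, 7, 4, 10]
  35 > parent 26 at index 0, swap → [35, 26, 23, 13, 19, 6, 2, 7, 4, 10]
insert 20:
  append 20 at index 10 → [35, 26, 23, 13, 19, 6, 2, 7, 4, 10, 20]
  20 > parent 19 at index 4, swap → [35, 26, 23, 13, 20, 6, 2, 7, 4, 10, 19]

[35, 26, 23, 13, 20, 6, 2, 7, 4, 10, 19]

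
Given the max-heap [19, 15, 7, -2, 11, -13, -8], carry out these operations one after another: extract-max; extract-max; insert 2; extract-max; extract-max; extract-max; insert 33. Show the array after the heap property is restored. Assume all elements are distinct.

[33, -2, -8, -13]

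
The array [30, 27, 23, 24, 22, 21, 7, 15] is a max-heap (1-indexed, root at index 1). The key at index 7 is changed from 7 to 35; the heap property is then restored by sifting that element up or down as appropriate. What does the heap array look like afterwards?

[35, 27, 30, 24, 22, 21, 23, 15]

set index 7 from 7 to 35 → [30, 27, 23, 24, 22, 21, 35, 15]
35 > parent 23 at index 3, swap → [30, 27, 35, 24, 22, 21, 23, 15]
35 > parent 30 at index 1, swap → [35, 27, 30, 24, 22, 21, 23, 15]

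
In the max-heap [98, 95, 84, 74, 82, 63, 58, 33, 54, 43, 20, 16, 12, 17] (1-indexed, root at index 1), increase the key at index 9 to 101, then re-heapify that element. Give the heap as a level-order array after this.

set index 9 from 54 to 101 → [98, 95, 84, 74, 82, 63, 58, 33, 101, 43, 20, 16, 12, 17]
101 > parent 74 at index 4, swap → [98, 95, 84, 101, 82, 63, 58, 33, 74, 43, 20, 16, 12, 17]
101 > parent 95 at index 2, swap → [98, 101, 84, 95, 82, 63, 58, 33, 74, 43, 20, 16, 12, 17]
101 > parent 98 at index 1, swap → [101, 98, 84, 95, 82, 63, 58, 33, 74, 43, 20, 16, 12, 17]

[101, 98, 84, 95, 82, 63, 58, 33, 74, 43, 20, 16, 12, 17]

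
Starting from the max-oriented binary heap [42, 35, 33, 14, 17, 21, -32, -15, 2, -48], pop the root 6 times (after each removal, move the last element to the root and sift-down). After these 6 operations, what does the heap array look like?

[2, -15, -48, -32]

extract-max #1 returns 42:
  remove root 42; move last element -48 to root → [-48, 35, 33, 14, 17, 21, -32, -15, 2]
  -48 vs larger child 35 at index 1, swap → [35, -48, 33, 14, 17, 21, -32, -15, 2]
  -48 vs larger child 17 at index 4, swap → [35, 17, 33, 14, -48, 21, -32, -15, 2]
extract-max #2 returns 35:
  remove root 35; move last element 2 to root → [2, 17, 33, 14, -48, 21, -32, -15]
  2 vs larger child 33 at index 2, swap → [33, 17, 2, 14, -48, 21, -32, -15]
  2 vs larger child 21 at index 5, swap → [33, 17, 21, 14, -48, 2, -32, -15]
extract-max #3 returns 33:
  remove root 33; move last element -15 to root → [-15, 17, 21, 14, -48, 2, -32]
  -15 vs larger child 21 at index 2, swap → [21, 17, -15, 14, -48, 2, -32]
  -15 vs larger child 2 at index 5, swap → [21, 17, 2, 14, -48, -15, -32]
extract-max #4 returns 21:
  remove root 21; move last element -32 to root → [-32, 17, 2, 14, -48, -15]
  -32 vs larger child 17 at index 1, swap → [17, -32, 2, 14, -48, -15]
  -32 vs larger child 14 at index 3, swap → [17, 14, 2, -32, -48, -15]
extract-max #5 returns 17:
  remove root 17; move last element -15 to root → [-15, 14, 2, -32, -48]
  -15 vs larger child 14 at index 1, swap → [14, -15, 2, -32, -48]
extract-max #6 returns 14:
  remove root 14; move last element -48 to root → [-48, -15, 2, -32]
  -48 vs larger child 2 at index 2, swap → [2, -15, -48, -32]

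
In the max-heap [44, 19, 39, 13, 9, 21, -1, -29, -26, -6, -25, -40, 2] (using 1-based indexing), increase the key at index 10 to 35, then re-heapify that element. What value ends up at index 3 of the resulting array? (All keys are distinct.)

set index 10 from -6 to 35 → [44, 19, 39, 13, 9, 21, -1, -29, -26, 35, -25, -40, 2]
35 > parent 9 at index 5, swap → [44, 19, 39, 13, 35, 21, -1, -29, -26, 9, -25, -40, 2]
35 > parent 19 at index 2, swap → [44, 35, 39, 13, 19, 21, -1, -29, -26, 9, -25, -40, 2]
resulting array: [44, 35, 39, 13, 19, 21, -1, -29, -26, 9, -25, -40, 2]

39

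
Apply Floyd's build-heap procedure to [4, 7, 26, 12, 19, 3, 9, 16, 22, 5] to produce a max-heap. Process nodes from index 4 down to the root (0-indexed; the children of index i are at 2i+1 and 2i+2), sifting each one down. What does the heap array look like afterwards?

[26, 22, 9, 16, 19, 3, 4, 7, 12, 5]

sift down from index 4: already satisfies heap property
sift down from index 3:
  12 vs larger child 22 at index 8, swap → [4, 7, 26, 22, 19, 3, 9, 16, 12, 5]
sift down from index 2: already satisfies heap property
sift down from index 1:
  7 vs larger child 22 at index 3, swap → [4, 22, 26, 7, 19, 3, 9, 16, 12, 5]
  7 vs larger child 16 at index 7, swap → [4, 22, 26, 16, 19, 3, 9, 7, 12, 5]
sift down from index 0:
  4 vs larger child 26 at index 2, swap → [26, 22, 4, 16, 19, 3, 9, 7, 12, 5]
  4 vs larger child 9 at index 6, swap → [26, 22, 9, 16, 19, 3, 4, 7, 12, 5]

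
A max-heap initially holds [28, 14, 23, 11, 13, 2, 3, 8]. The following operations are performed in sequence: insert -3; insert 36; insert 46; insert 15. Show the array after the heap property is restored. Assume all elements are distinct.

[46, 36, 23, 11, 28, 15, 3, 8, -3, 13, 14, 2]

insert -3:
  append -3 at index 8 → [28, 14, 23, 11, 13, 2, 3, 8, -3] (no swap needed)
insert 36:
  append 36 at index 9 → [28, 14, 23, 11, 13, 2, 3, 8, -3, 36]
  36 > parent 13 at index 4, swap → [28, 14, 23, 11, 36, 2, 3, 8, -3, 13]
  36 > parent 14 at index 1, swap → [28, 36, 23, 11, 14, 2, 3, 8, -3, 13]
  36 > parent 28 at index 0, swap → [36, 28, 23, 11, 14, 2, 3, 8, -3, 13]
insert 46:
  append 46 at index 10 → [36, 28, 23, 11, 14, 2, 3, 8, -3, 13, 46]
  46 > parent 14 at index 4, swap → [36, 28, 23, 11, 46, 2, 3, 8, -3, 13, 14]
  46 > parent 28 at index 1, swap → [36, 46, 23, 11, 28, 2, 3, 8, -3, 13, 14]
  46 > parent 36 at index 0, swap → [46, 36, 23, 11, 28, 2, 3, 8, -3, 13, 14]
insert 15:
  append 15 at index 11 → [46, 36, 23, 11, 28, 2, 3, 8, -3, 13, 14, 15]
  15 > parent 2 at index 5, swap → [46, 36, 23, 11, 28, 15, 3, 8, -3, 13, 14, 2]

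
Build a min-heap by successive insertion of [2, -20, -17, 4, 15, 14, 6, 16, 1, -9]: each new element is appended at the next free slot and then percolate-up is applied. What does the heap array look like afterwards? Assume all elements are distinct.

Insert 2:
  append 2 at index 0 → [2] (no swap needed)
Insert -20:
  append -20 at index 1 → [2, -20]
  -20 < parent 2 at index 0, swap → [-20, 2]
Insert -17:
  append -17 at index 2 → [-20, 2, -17] (no swap needed)
Insert 4:
  append 4 at index 3 → [-20, 2, -17, 4] (no swap needed)
Insert 15:
  append 15 at index 4 → [-20, 2, -17, 4, 15] (no swap needed)
Insert 14:
  append 14 at index 5 → [-20, 2, -17, 4, 15, 14] (no swap needed)
Insert 6:
  append 6 at index 6 → [-20, 2, -17, 4, 15, 14, 6] (no swap needed)
Insert 16:
  append 16 at index 7 → [-20, 2, -17, 4, 15, 14, 6, 16] (no swap needed)
Insert 1:
  append 1 at index 8 → [-20, 2, -17, 4, 15, 14, 6, 16, 1]
  1 < parent 4 at index 3, swap → [-20, 2, -17, 1, 15, 14, 6, 16, 4]
  1 < parent 2 at index 1, swap → [-20, 1, -17, 2, 15, 14, 6, 16, 4]
Insert -9:
  append -9 at index 9 → [-20, 1, -17, 2, 15, 14, 6, 16, 4, -9]
  -9 < parent 15 at index 4, swap → [-20, 1, -17, 2, -9, 14, 6, 16, 4, 15]
  -9 < parent 1 at index 1, swap → [-20, -9, -17, 2, 1, 14, 6, 16, 4, 15]

[-20, -9, -17, 2, 1, 14, 6, 16, 4, 15]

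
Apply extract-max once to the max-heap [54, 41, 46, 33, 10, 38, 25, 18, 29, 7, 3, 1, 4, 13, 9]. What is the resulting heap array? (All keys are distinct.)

remove root 54; move last element 9 to root → [9, 41, 46, 33, 10, 38, 25, 18, 29, 7, 3, 1, 4, 13]
9 vs larger child 46 at index 2, swap → [46, 41, 9, 33, 10, 38, 25, 18, 29, 7, 3, 1, 4, 13]
9 vs larger child 38 at index 5, swap → [46, 41, 38, 33, 10, 9, 25, 18, 29, 7, 3, 1, 4, 13]

[46, 41, 38, 33, 10, 9, 25, 18, 29, 7, 3, 1, 4, 13]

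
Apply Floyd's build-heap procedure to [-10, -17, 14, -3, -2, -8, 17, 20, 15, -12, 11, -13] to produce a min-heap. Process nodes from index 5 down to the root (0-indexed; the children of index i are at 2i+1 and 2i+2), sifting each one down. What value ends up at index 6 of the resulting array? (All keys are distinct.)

17

sift down from index 5:
  -8 vs only child -13 at index 11, swap → [-10, -17, 14, -3, -2, -13, 17, 20, 15, -12, 11, -8]
sift down from index 4:
  -2 vs smaller child -12 at index 9, swap → [-10, -17, 14, -3, -12, -13, 17, 20, 15, -2, 11, -8]
sift down from index 3: already satisfies heap property
sift down from index 2:
  14 vs smaller child -13 at index 5, swap → [-10, -17, -13, -3, -12, 14, 17, 20, 15, -2, 11, -8]
  14 vs only child -8 at index 11, swap → [-10, -17, -13, -3, -12, -8, 17, 20, 15, -2, 11, 14]
sift down from index 1: already satisfies heap property
sift down from index 0:
  -10 vs smaller child -17 at index 1, swap → [-17, -10, -13, -3, -12, -8, 17, 20, 15, -2, 11, 14]
  -10 vs smaller child -12 at index 4, swap → [-17, -12, -13, -3, -10, -8, 17, 20, 15, -2, 11, 14]
resulting array: [-17, -12, -13, -3, -10, -8, 17, 20, 15, -2, 11, 14]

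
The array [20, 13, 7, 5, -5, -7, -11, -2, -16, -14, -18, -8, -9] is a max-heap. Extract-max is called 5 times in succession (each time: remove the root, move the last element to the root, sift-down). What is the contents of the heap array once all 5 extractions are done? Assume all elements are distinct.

extract-max #1 returns 20:
  remove root 20; move last element -9 to root → [-9, 13, 7, 5, -5, -7, -11, -2, -16, -14, -18, -8]
  -9 vs larger child 13 at index 1, swap → [13, -9, 7, 5, -5, -7, -11, -2, -16, -14, -18, -8]
  -9 vs larger child 5 at index 3, swap → [13, 5, 7, -9, -5, -7, -11, -2, -16, -14, -18, -8]
  -9 vs larger child -2 at index 7, swap → [13, 5, 7, -2, -5, -7, -11, -9, -16, -14, -18, -8]
extract-max #2 returns 13:
  remove root 13; move last element -8 to root → [-8, 5, 7, -2, -5, -7, -11, -9, -16, -14, -18]
  -8 vs larger child 7 at index 2, swap → [7, 5, -8, -2, -5, -7, -11, -9, -16, -14, -18]
  -8 vs larger child -7 at index 5, swap → [7, 5, -7, -2, -5, -8, -11, -9, -16, -14, -18]
extract-max #3 returns 7:
  remove root 7; move last element -18 to root → [-18, 5, -7, -2, -5, -8, -11, -9, -16, -14]
  -18 vs larger child 5 at index 1, swap → [5, -18, -7, -2, -5, -8, -11, -9, -16, -14]
  -18 vs larger child -2 at index 3, swap → [5, -2, -7, -18, -5, -8, -11, -9, -16, -14]
  -18 vs larger child -9 at index 7, swap → [5, -2, -7, -9, -5, -8, -11, -18, -16, -14]
extract-max #4 returns 5:
  remove root 5; move last element -14 to root → [-14, -2, -7, -9, -5, -8, -11, -18, -16]
  -14 vs larger child -2 at index 1, swap → [-2, -14, -7, -9, -5, -8, -11, -18, -16]
  -14 vs larger child -5 at index 4, swap → [-2, -5, -7, -9, -14, -8, -11, -18, -16]
extract-max #5 returns -2:
  remove root -2; move last element -16 to root → [-16, -5, -7, -9, -14, -8, -11, -18]
  -16 vs larger child -5 at index 1, swap → [-5, -16, -7, -9, -14, -8, -11, -18]
  -16 vs larger child -9 at index 3, swap → [-5, -9, -7, -16, -14, -8, -11, -18]

[-5, -9, -7, -16, -14, -8, -11, -18]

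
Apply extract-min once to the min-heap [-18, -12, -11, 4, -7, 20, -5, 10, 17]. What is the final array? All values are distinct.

[-12, -7, -11, 4, 17, 20, -5, 10]

remove root -18; move last element 17 to root → [17, -12, -11, 4, -7, 20, -5, 10]
17 vs smaller child -12 at index 1, swap → [-12, 17, -11, 4, -7, 20, -5, 10]
17 vs smaller child -7 at index 4, swap → [-12, -7, -11, 4, 17, 20, -5, 10]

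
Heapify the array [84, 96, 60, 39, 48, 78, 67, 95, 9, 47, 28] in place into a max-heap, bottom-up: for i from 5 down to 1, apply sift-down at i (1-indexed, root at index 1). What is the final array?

sift down from index 5: already satisfies heap property
sift down from index 4:
  39 vs larger child 95 at index 8, swap → [84, 96, 60, 95, 48, 78, 67, 39, 9, 47, 28]
sift down from index 3:
  60 vs larger child 78 at index 6, swap → [84, 96, 78, 95, 48, 60, 67, 39, 9, 47, 28]
sift down from index 2: already satisfies heap property
sift down from index 1:
  84 vs larger child 96 at index 2, swap → [96, 84, 78, 95, 48, 60, 67, 39, 9, 47, 28]
  84 vs larger child 95 at index 4, swap → [96, 95, 78, 84, 48, 60, 67, 39, 9, 47, 28]

[96, 95, 78, 84, 48, 60, 67, 39, 9, 47, 28]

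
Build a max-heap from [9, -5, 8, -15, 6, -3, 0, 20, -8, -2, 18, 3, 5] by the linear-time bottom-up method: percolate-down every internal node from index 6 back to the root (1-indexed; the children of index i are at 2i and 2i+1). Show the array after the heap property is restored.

[20, 18, 8, -5, 9, 5, 0, -15, -8, -2, 6, 3, -3]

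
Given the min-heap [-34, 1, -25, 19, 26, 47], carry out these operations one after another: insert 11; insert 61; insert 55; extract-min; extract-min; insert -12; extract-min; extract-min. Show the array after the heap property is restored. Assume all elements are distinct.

[11, 19, 47, 61, 26, 55]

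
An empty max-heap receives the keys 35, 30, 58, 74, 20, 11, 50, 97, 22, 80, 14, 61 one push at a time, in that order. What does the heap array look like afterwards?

Insert 35:
  append 35 at index 0 → [35] (no swap needed)
Insert 30:
  append 30 at index 1 → [35, 30] (no swap needed)
Insert 58:
  append 58 at index 2 → [35, 30, 58]
  58 > parent 35 at index 0, swap → [58, 30, 35]
Insert 74:
  append 74 at index 3 → [58, 30, 35, 74]
  74 > parent 30 at index 1, swap → [58, 74, 35, 30]
  74 > parent 58 at index 0, swap → [74, 58, 35, 30]
Insert 20:
  append 20 at index 4 → [74, 58, 35, 30, 20] (no swap needed)
Insert 11:
  append 11 at index 5 → [74, 58, 35, 30, 20, 11] (no swap needed)
Insert 50:
  append 50 at index 6 → [74, 58, 35, 30, 20, 11, 50]
  50 > parent 35 at index 2, swap → [74, 58, 50, 30, 20, 11, 35]
Insert 97:
  append 97 at index 7 → [74, 58, 50, 30, 20, 11, 35, 97]
  97 > parent 30 at index 3, swap → [74, 58, 50, 97, 20, 11, 35, 30]
  97 > parent 58 at index 1, swap → [74, 97, 50, 58, 20, 11, 35, 30]
  97 > parent 74 at index 0, swap → [97, 74, 50, 58, 20, 11, 35, 30]
Insert 22:
  append 22 at index 8 → [97, 74, 50, 58, 20, 11, 35, 30, 22] (no swap needed)
Insert 80:
  append 80 at index 9 → [97, 74, 50, 58, 20, 11, 35, 30, 22, 80]
  80 > parent 20 at index 4, swap → [97, 74, 50, 58, 80, 11, 35, 30, 22, 20]
  80 > parent 74 at index 1, swap → [97, 80, 50, 58, 74, 11, 35, 30, 22, 20]
Insert 14:
  append 14 at index 10 → [97, 80, 50, 58, 74, 11, 35, 30, 22, 20, 14] (no swap needed)
Insert 61:
  append 61 at index 11 → [97, 80, 50, 58, 74, 11, 35, 30, 22, 20, 14, 61]
  61 > parent 11 at index 5, swap → [97, 80, 50, 58, 74, 61, 35, 30, 22, 20, 14, 11]
  61 > parent 50 at index 2, swap → [97, 80, 61, 58, 74, 50, 35, 30, 22, 20, 14, 11]

[97, 80, 61, 58, 74, 50, 35, 30, 22, 20, 14, 11]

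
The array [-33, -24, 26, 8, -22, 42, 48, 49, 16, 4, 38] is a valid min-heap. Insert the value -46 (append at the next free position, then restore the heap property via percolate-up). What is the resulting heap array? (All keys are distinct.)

append -46 at index 11 → [-33, -24, 26, 8, -22, 42, 48, 49, 16, 4, 38, -46]
-46 < parent 42 at index 5, swap → [-33, -24, 26, 8, -22, -46, 48, 49, 16, 4, 38, 42]
-46 < parent 26 at index 2, swap → [-33, -24, -46, 8, -22, 26, 48, 49, 16, 4, 38, 42]
-46 < parent -33 at index 0, swap → [-46, -24, -33, 8, -22, 26, 48, 49, 16, 4, 38, 42]

[-46, -24, -33, 8, -22, 26, 48, 49, 16, 4, 38, 42]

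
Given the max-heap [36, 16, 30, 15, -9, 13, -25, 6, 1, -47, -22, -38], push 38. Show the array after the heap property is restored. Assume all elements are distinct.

append 38 at index 12 → [36, 16, 30, 15, -9, 13, -25, 6, 1, -47, -22, -38, 38]
38 > parent 13 at index 5, swap → [36, 16, 30, 15, -9, 38, -25, 6, 1, -47, -22, -38, 13]
38 > parent 30 at index 2, swap → [36, 16, 38, 15, -9, 30, -25, 6, 1, -47, -22, -38, 13]
38 > parent 36 at index 0, swap → [38, 16, 36, 15, -9, 30, -25, 6, 1, -47, -22, -38, 13]

[38, 16, 36, 15, -9, 30, -25, 6, 1, -47, -22, -38, 13]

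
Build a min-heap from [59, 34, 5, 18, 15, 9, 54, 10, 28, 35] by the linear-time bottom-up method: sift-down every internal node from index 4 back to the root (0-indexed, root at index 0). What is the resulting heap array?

[5, 10, 9, 18, 15, 59, 54, 34, 28, 35]

sift down from index 4: already satisfies heap property
sift down from index 3:
  18 vs smaller child 10 at index 7, swap → [59, 34, 5, 10, 15, 9, 54, 18, 28, 35]
sift down from index 2: already satisfies heap property
sift down from index 1:
  34 vs smaller child 10 at index 3, swap → [59, 10, 5, 34, 15, 9, 54, 18, 28, 35]
  34 vs smaller child 18 at index 7, swap → [59, 10, 5, 18, 15, 9, 54, 34, 28, 35]
sift down from index 0:
  59 vs smaller child 5 at index 2, swap → [5, 10, 59, 18, 15, 9, 54, 34, 28, 35]
  59 vs smaller child 9 at index 5, swap → [5, 10, 9, 18, 15, 59, 54, 34, 28, 35]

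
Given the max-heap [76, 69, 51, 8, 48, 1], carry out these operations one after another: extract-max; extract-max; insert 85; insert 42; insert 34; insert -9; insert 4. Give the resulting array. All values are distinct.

[85, 51, 42, 8, 48, 1, 34, -9, 4]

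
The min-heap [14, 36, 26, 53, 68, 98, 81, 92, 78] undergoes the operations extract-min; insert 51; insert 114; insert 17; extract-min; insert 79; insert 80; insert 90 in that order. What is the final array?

[26, 36, 78, 51, 68, 80, 81, 92, 53, 114, 79, 98, 90]

extract-min → returns 14:
  remove root 14; move last element 78 to root → [78, 36, 26, 53, 68, 98, 81, 92]
  78 vs smaller child 26 at index 2, swap → [26, 36, 78, 53, 68, 98, 81, 92]
insert 51:
  append 51 at index 8 → [26, 36, 78, 53, 68, 98, 81, 92, 51]
  51 < parent 53 at index 3, swap → [26, 36, 78, 51, 68, 98, 81, 92, 53]
insert 114:
  append 114 at index 9 → [26, 36, 78, 51, 68, 98, 81, 92, 53, 114] (no swap needed)
insert 17:
  append 17 at index 10 → [26, 36, 78, 51, 68, 98, 81, 92, 53, 114, 17]
  17 < parent 68 at index 4, swap → [26, 36, 78, 51, 17, 98, 81, 92, 53, 114, 68]
  17 < parent 36 at index 1, swap → [26, 17, 78, 51, 36, 98, 81, 92, 53, 114, 68]
  17 < parent 26 at index 0, swap → [17, 26, 78, 51, 36, 98, 81, 92, 53, 114, 68]
extract-min → returns 17:
  remove root 17; move last element 68 to root → [68, 26, 78, 51, 36, 98, 81, 92, 53, 114]
  68 vs smaller child 26 at index 1, swap → [26, 68, 78, 51, 36, 98, 81, 92, 53, 114]
  68 vs smaller child 36 at index 4, swap → [26, 36, 78, 51, 68, 98, 81, 92, 53, 114]
insert 79:
  append 79 at index 10 → [26, 36, 78, 51, 68, 98, 81, 92, 53, 114, 79] (no swap needed)
insert 80:
  append 80 at index 11 → [26, 36, 78, 51, 68, 98, 81, 92, 53, 114, 79, 80]
  80 < parent 98 at index 5, swap → [26, 36, 78, 51, 68, 80, 81, 92, 53, 114, 79, 98]
insert 90:
  append 90 at index 12 → [26, 36, 78, 51, 68, 80, 81, 92, 53, 114, 79, 98, 90] (no swap needed)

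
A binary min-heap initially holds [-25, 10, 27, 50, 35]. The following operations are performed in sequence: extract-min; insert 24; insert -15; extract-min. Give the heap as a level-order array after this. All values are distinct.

[10, 24, 27, 50, 35]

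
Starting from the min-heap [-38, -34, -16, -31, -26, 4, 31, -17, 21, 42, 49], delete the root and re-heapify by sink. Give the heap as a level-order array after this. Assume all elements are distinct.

remove root -38; move last element 49 to root → [49, -34, -16, -31, -26, 4, 31, -17, 21, 42]
49 vs smaller child -34 at index 1, swap → [-34, 49, -16, -31, -26, 4, 31, -17, 21, 42]
49 vs smaller child -31 at index 3, swap → [-34, -31, -16, 49, -26, 4, 31, -17, 21, 42]
49 vs smaller child -17 at index 7, swap → [-34, -31, -16, -17, -26, 4, 31, 49, 21, 42]

[-34, -31, -16, -17, -26, 4, 31, 49, 21, 42]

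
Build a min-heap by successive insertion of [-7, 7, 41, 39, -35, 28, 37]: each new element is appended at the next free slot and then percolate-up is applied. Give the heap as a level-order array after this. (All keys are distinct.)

[-35, -7, 28, 39, 7, 41, 37]

Insert -7:
  append -7 at index 0 → [-7] (no swap needed)
Insert 7:
  append 7 at index 1 → [-7, 7] (no swap needed)
Insert 41:
  append 41 at index 2 → [-7, 7, 41] (no swap needed)
Insert 39:
  append 39 at index 3 → [-7, 7, 41, 39] (no swap needed)
Insert -35:
  append -35 at index 4 → [-7, 7, 41, 39, -35]
  -35 < parent 7 at index 1, swap → [-7, -35, 41, 39, 7]
  -35 < parent -7 at index 0, swap → [-35, -7, 41, 39, 7]
Insert 28:
  append 28 at index 5 → [-35, -7, 41, 39, 7, 28]
  28 < parent 41 at index 2, swap → [-35, -7, 28, 39, 7, 41]
Insert 37:
  append 37 at index 6 → [-35, -7, 28, 39, 7, 41, 37] (no swap needed)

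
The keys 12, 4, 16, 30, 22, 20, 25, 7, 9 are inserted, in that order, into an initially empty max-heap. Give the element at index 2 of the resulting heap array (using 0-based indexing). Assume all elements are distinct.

Insert 12:
  append 12 at index 0 → [12] (no swap needed)
Insert 4:
  append 4 at index 1 → [12, 4] (no swap needed)
Insert 16:
  append 16 at index 2 → [12, 4, 16]
  16 > parent 12 at index 0, swap → [16, 4, 12]
Insert 30:
  append 30 at index 3 → [16, 4, 12, 30]
  30 > parent 4 at index 1, swap → [16, 30, 12, 4]
  30 > parent 16 at index 0, swap → [30, 16, 12, 4]
Insert 22:
  append 22 at index 4 → [30, 16, 12, 4, 22]
  22 > parent 16 at index 1, swap → [30, 22, 12, 4, 16]
Insert 20:
  append 20 at index 5 → [30, 22, 12, 4, 16, 20]
  20 > parent 12 at index 2, swap → [30, 22, 20, 4, 16, 12]
Insert 25:
  append 25 at index 6 → [30, 22, 20, 4, 16, 12, 25]
  25 > parent 20 at index 2, swap → [30, 22, 25, 4, 16, 12, 20]
Insert 7:
  append 7 at index 7 → [30, 22, 25, 4, 16, 12, 20, 7]
  7 > parent 4 at index 3, swap → [30, 22, 25, 7, 16, 12, 20, 4]
Insert 9:
  append 9 at index 8 → [30, 22, 25, 7, 16, 12, 20, 4, 9]
  9 > parent 7 at index 3, swap → [30, 22, 25, 9, 16, 12, 20, 4, 7]
resulting array: [30, 22, 25, 9, 16, 12, 20, 4, 7]

25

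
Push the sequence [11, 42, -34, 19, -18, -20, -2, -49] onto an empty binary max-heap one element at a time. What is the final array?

[42, 19, -2, 11, -18, -34, -20, -49]

Insert 11:
  append 11 at index 0 → [11] (no swap needed)
Insert 42:
  append 42 at index 1 → [11, 42]
  42 > parent 11 at index 0, swap → [42, 11]
Insert -34:
  append -34 at index 2 → [42, 11, -34] (no swap needed)
Insert 19:
  append 19 at index 3 → [42, 11, -34, 19]
  19 > parent 11 at index 1, swap → [42, 19, -34, 11]
Insert -18:
  append -18 at index 4 → [42, 19, -34, 11, -18] (no swap needed)
Insert -20:
  append -20 at index 5 → [42, 19, -34, 11, -18, -20]
  -20 > parent -34 at index 2, swap → [42, 19, -20, 11, -18, -34]
Insert -2:
  append -2 at index 6 → [42, 19, -20, 11, -18, -34, -2]
  -2 > parent -20 at index 2, swap → [42, 19, -2, 11, -18, -34, -20]
Insert -49:
  append -49 at index 7 → [42, 19, -2, 11, -18, -34, -20, -49] (no swap needed)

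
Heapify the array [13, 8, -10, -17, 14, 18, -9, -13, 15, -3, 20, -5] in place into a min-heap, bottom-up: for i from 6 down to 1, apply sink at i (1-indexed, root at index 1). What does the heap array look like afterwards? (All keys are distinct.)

[-17, -13, -10, 8, -3, -5, -9, 13, 15, 14, 20, 18]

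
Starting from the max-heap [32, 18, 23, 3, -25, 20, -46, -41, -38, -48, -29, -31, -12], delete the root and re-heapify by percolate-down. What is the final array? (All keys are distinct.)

[23, 18, 20, 3, -25, -12, -46, -41, -38, -48, -29, -31]

remove root 32; move last element -12 to root → [-12, 18, 23, 3, -25, 20, -46, -41, -38, -48, -29, -31]
-12 vs larger child 23 at index 2, swap → [23, 18, -12, 3, -25, 20, -46, -41, -38, -48, -29, -31]
-12 vs larger child 20 at index 5, swap → [23, 18, 20, 3, -25, -12, -46, -41, -38, -48, -29, -31]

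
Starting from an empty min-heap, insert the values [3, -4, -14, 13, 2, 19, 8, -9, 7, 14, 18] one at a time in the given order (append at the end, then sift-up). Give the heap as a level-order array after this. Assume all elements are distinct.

Insert 3:
  append 3 at index 0 → [3] (no swap needed)
Insert -4:
  append -4 at index 1 → [3, -4]
  -4 < parent 3 at index 0, swap → [-4, 3]
Insert -14:
  append -14 at index 2 → [-4, 3, -14]
  -14 < parent -4 at index 0, swap → [-14, 3, -4]
Insert 13:
  append 13 at index 3 → [-14, 3, -4, 13] (no swap needed)
Insert 2:
  append 2 at index 4 → [-14, 3, -4, 13, 2]
  2 < parent 3 at index 1, swap → [-14, 2, -4, 13, 3]
Insert 19:
  append 19 at index 5 → [-14, 2, -4, 13, 3, 19] (no swap needed)
Insert 8:
  append 8 at index 6 → [-14, 2, -4, 13, 3, 19, 8] (no swap needed)
Insert -9:
  append -9 at index 7 → [-14, 2, -4, 13, 3, 19, 8, -9]
  -9 < parent 13 at index 3, swap → [-14, 2, -4, -9, 3, 19, 8, 13]
  -9 < parent 2 at index 1, swap → [-14, -9, -4, 2, 3, 19, 8, 13]
Insert 7:
  append 7 at index 8 → [-14, -9, -4, 2, 3, 19, 8, 13, 7] (no swap needed)
Insert 14:
  append 14 at index 9 → [-14, -9, -4, 2, 3, 19, 8, 13, 7, 14] (no swap needed)
Insert 18:
  append 18 at index 10 → [-14, -9, -4, 2, 3, 19, 8, 13, 7, 14, 18] (no swap needed)

[-14, -9, -4, 2, 3, 19, 8, 13, 7, 14, 18]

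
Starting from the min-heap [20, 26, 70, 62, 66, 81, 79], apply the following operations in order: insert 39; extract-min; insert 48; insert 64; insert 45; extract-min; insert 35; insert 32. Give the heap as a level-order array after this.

insert 39:
  append 39 at index 7 → [20, 26, 70, 62, 66, 81, 79, 39]
  39 < parent 62 at index 3, swap → [20, 26, 70, 39, 66, 81, 79, 62]
extract-min → returns 20:
  remove root 20; move last element 62 to root → [62, 26, 70, 39, 66, 81, 79]
  62 vs smaller child 26 at index 1, swap → [26, 62, 70, 39, 66, 81, 79]
  62 vs smaller child 39 at index 3, swap → [26, 39, 70, 62, 66, 81, 79]
insert 48:
  append 48 at index 7 → [26, 39, 70, 62, 66, 81, 79, 48]
  48 < parent 62 at index 3, swap → [26, 39, 70, 48, 66, 81, 79, 62]
insert 64:
  append 64 at index 8 → [26, 39, 70, 48, 66, 81, 79, 62, 64] (no swap needed)
insert 45:
  append 45 at index 9 → [26, 39, 70, 48, 66, 81, 79, 62, 64, 45]
  45 < parent 66 at index 4, swap → [26, 39, 70, 48, 45, 81, 79, 62, 64, 66]
extract-min → returns 26:
  remove root 26; move last element 66 to root → [66, 39, 70, 48, 45, 81, 79, 62, 64]
  66 vs smaller child 39 at index 1, swap → [39, 66, 70, 48, 45, 81, 79, 62, 64]
  66 vs smaller child 45 at index 4, swap → [39, 45, 70, 48, 66, 81, 79, 62, 64]
insert 35:
  append 35 at index 9 → [39, 45, 70, 48, 66, 81, 79, 62, 64, 35]
  35 < parent 66 at index 4, swap → [39, 45, 70, 48, 35, 81, 79, 62, 64, 66]
  35 < parent 45 at index 1, swap → [39, 35, 70, 48, 45, 81, 79, 62, 64, 66]
  35 < parent 39 at index 0, swap → [35, 39, 70, 48, 45, 81, 79, 62, 64, 66]
insert 32:
  append 32 at index 10 → [35, 39, 70, 48, 45, 81, 79, 62, 64, 66, 32]
  32 < parent 45 at index 4, swap → [35, 39, 70, 48, 32, 81, 79, 62, 64, 66, 45]
  32 < parent 39 at index 1, swap → [35, 32, 70, 48, 39, 81, 79, 62, 64, 66, 45]
  32 < parent 35 at index 0, swap → [32, 35, 70, 48, 39, 81, 79, 62, 64, 66, 45]

[32, 35, 70, 48, 39, 81, 79, 62, 64, 66, 45]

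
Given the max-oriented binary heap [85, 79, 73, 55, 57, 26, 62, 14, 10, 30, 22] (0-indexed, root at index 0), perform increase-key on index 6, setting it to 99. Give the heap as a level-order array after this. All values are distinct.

[99, 79, 85, 55, 57, 26, 73, 14, 10, 30, 22]

set index 6 from 62 to 99 → [85, 79, 73, 55, 57, 26, 99, 14, 10, 30, 22]
99 > parent 73 at index 2, swap → [85, 79, 99, 55, 57, 26, 73, 14, 10, 30, 22]
99 > parent 85 at index 0, swap → [99, 79, 85, 55, 57, 26, 73, 14, 10, 30, 22]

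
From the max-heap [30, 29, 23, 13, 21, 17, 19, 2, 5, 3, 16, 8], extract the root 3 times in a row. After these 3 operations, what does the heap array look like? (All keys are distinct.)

[21, 16, 19, 13, 3, 17, 8, 2, 5]

extract-max #1 returns 30:
  remove root 30; move last element 8 to root → [8, 29, 23, 13, 21, 17, 19, 2, 5, 3, 16]
  8 vs larger child 29 at index 1, swap → [29, 8, 23, 13, 21, 17, 19, 2, 5, 3, 16]
  8 vs larger child 21 at index 4, swap → [29, 21, 23, 13, 8, 17, 19, 2, 5, 3, 16]
  8 vs larger child 16 at index 10, swap → [29, 21, 23, 13, 16, 17, 19, 2, 5, 3, 8]
extract-max #2 returns 29:
  remove root 29; move last element 8 to root → [8, 21, 23, 13, 16, 17, 19, 2, 5, 3]
  8 vs larger child 23 at index 2, swap → [23, 21, 8, 13, 16, 17, 19, 2, 5, 3]
  8 vs larger child 19 at index 6, swap → [23, 21, 19, 13, 16, 17, 8, 2, 5, 3]
extract-max #3 returns 23:
  remove root 23; move last element 3 to root → [3, 21, 19, 13, 16, 17, 8, 2, 5]
  3 vs larger child 21 at index 1, swap → [21, 3, 19, 13, 16, 17, 8, 2, 5]
  3 vs larger child 16 at index 4, swap → [21, 16, 19, 13, 3, 17, 8, 2, 5]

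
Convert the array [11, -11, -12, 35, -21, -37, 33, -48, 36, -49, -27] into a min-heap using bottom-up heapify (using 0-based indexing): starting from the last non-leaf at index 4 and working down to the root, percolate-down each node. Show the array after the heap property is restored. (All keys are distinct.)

[-49, -48, -37, 11, -27, -12, 33, 35, 36, -21, -11]

sift down from index 4:
  -21 vs smaller child -49 at index 9, swap → [11, -11, -12, 35, -49, -37, 33, -48, 36, -21, -27]
sift down from index 3:
  35 vs smaller child -48 at index 7, swap → [11, -11, -12, -48, -49, -37, 33, 35, 36, -21, -27]
sift down from index 2:
  -12 vs smaller child -37 at index 5, swap → [11, -11, -37, -48, -49, -12, 33, 35, 36, -21, -27]
sift down from index 1:
  -11 vs smaller child -49 at index 4, swap → [11, -49, -37, -48, -11, -12, 33, 35, 36, -21, -27]
  -11 vs smaller child -27 at index 10, swap → [11, -49, -37, -48, -27, -12, 33, 35, 36, -21, -11]
sift down from index 0:
  11 vs smaller child -49 at index 1, swap → [-49, 11, -37, -48, -27, -12, 33, 35, 36, -21, -11]
  11 vs smaller child -48 at index 3, swap → [-49, -48, -37, 11, -27, -12, 33, 35, 36, -21, -11]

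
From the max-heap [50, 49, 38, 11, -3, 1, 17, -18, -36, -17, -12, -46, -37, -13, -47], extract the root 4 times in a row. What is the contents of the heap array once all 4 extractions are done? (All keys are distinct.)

extract-max #1 returns 50:
  remove root 50; move last element -47 to root → [-47, 49, 38, 11, -3, 1, 17, -18, -36, -17, -12, -46, -37, -13]
  -47 vs larger child 49 at index 1, swap → [49, -47, 38, 11, -3, 1, 17, -18, -36, -17, -12, -46, -37, -13]
  -47 vs larger child 11 at index 3, swap → [49, 11, 38, -47, -3, 1, 17, -18, -36, -17, -12, -46, -37, -13]
  -47 vs larger child -18 at index 7, swap → [49, 11, 38, -18, -3, 1, 17, -47, -36, -17, -12, -46, -37, -13]
extract-max #2 returns 49:
  remove root 49; move last element -13 to root → [-13, 11, 38, -18, -3, 1, 17, -47, -36, -17, -12, -46, -37]
  -13 vs larger child 38 at index 2, swap → [38, 11, -13, -18, -3, 1, 17, -47, -36, -17, -12, -46, -37]
  -13 vs larger child 17 at index 6, swap → [38, 11, 17, -18, -3, 1, -13, -47, -36, -17, -12, -46, -37]
extract-max #3 returns 38:
  remove root 38; move last element -37 to root → [-37, 11, 17, -18, -3, 1, -13, -47, -36, -17, -12, -46]
  -37 vs larger child 17 at index 2, swap → [17, 11, -37, -18, -3, 1, -13, -47, -36, -17, -12, -46]
  -37 vs larger child 1 at index 5, swap → [17, 11, 1, -18, -3, -37, -13, -47, -36, -17, -12, -46]
extract-max #4 returns 17:
  remove root 17; move last element -46 to root → [-46, 11, 1, -18, -3, -37, -13, -47, -36, -17, -12]
  -46 vs larger child 11 at index 1, swap → [11, -46, 1, -18, -3, -37, -13, -47, -36, -17, -12]
  -46 vs larger child -3 at index 4, swap → [11, -3, 1, -18, -46, -37, -13, -47, -36, -17, -12]
  -46 vs larger child -12 at index 10, swap → [11, -3, 1, -18, -12, -37, -13, -47, -36, -17, -46]

[11, -3, 1, -18, -12, -37, -13, -47, -36, -17, -46]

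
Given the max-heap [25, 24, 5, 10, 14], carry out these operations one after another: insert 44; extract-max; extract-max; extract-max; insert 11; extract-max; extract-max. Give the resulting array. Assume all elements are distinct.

[10, 5]

insert 44:
  append 44 at index 5 → [25, 24, 5, 10, 14, 44]
  44 > parent 5 at index 2, swap → [25, 24, 44, 10, 14, 5]
  44 > parent 25 at index 0, swap → [44, 24, 25, 10, 14, 5]
extract-max → returns 44:
  remove root 44; move last element 5 to root → [5, 24, 25, 10, 14]
  5 vs larger child 25 at index 2, swap → [25, 24, 5, 10, 14]
extract-max → returns 25:
  remove root 25; move last element 14 to root → [14, 24, 5, 10]
  14 vs larger child 24 at index 1, swap → [24, 14, 5, 10]
extract-max → returns 24:
  remove root 24; move last element 10 to root → [10, 14, 5]
  10 vs larger child 14 at index 1, swap → [14, 10, 5]
insert 11:
  append 11 at index 3 → [14, 10, 5, 11]
  11 > parent 10 at index 1, swap → [14, 11, 5, 10]
extract-max → returns 14:
  remove root 14; move last element 10 to root → [10, 11, 5]
  10 vs larger child 11 at index 1, swap → [11, 10, 5]
extract-max → returns 11:
  remove root 11; move last element 5 to root → [5, 10]
  5 vs only child 10 at index 1, swap → [10, 5]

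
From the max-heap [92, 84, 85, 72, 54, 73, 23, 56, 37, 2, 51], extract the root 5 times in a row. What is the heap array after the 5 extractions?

extract-max #1 returns 92:
  remove root 92; move last element 51 to root → [51, 84, 85, 72, 54, 73, 23, 56, 37, 2]
  51 vs larger child 85 at index 2, swap → [85, 84, 51, 72, 54, 73, 23, 56, 37, 2]
  51 vs larger child 73 at index 5, swap → [85, 84, 73, 72, 54, 51, 23, 56, 37, 2]
extract-max #2 returns 85:
  remove root 85; move last element 2 to root → [2, 84, 73, 72, 54, 51, 23, 56, 37]
  2 vs larger child 84 at index 1, swap → [84, 2, 73, 72, 54, 51, 23, 56, 37]
  2 vs larger child 72 at index 3, swap → [84, 72, 73, 2, 54, 51, 23, 56, 37]
  2 vs larger child 56 at index 7, swap → [84, 72, 73, 56, 54, 51, 23, 2, 37]
extract-max #3 returns 84:
  remove root 84; move last element 37 to root → [37, 72, 73, 56, 54, 51, 23, 2]
  37 vs larger child 73 at index 2, swap → [73, 72, 37, 56, 54, 51, 23, 2]
  37 vs larger child 51 at index 5, swap → [73, 72, 51, 56, 54, 37, 23, 2]
extract-max #4 returns 73:
  remove root 73; move last element 2 to root → [2, 72, 51, 56, 54, 37, 23]
  2 vs larger child 72 at index 1, swap → [72, 2, 51, 56, 54, 37, 23]
  2 vs larger child 56 at index 3, swap → [72, 56, 51, 2, 54, 37, 23]
extract-max #5 returns 72:
  remove root 72; move last element 23 to root → [23, 56, 51, 2, 54, 37]
  23 vs larger child 56 at index 1, swap → [56, 23, 51, 2, 54, 37]
  23 vs larger child 54 at index 4, swap → [56, 54, 51, 2, 23, 37]

[56, 54, 51, 2, 23, 37]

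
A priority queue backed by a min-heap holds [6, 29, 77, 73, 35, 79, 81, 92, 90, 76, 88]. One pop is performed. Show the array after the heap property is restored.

remove root 6; move last element 88 to root → [88, 29, 77, 73, 35, 79, 81, 92, 90, 76]
88 vs smaller child 29 at index 1, swap → [29, 88, 77, 73, 35, 79, 81, 92, 90, 76]
88 vs smaller child 35 at index 4, swap → [29, 35, 77, 73, 88, 79, 81, 92, 90, 76]
88 vs only child 76 at index 9, swap → [29, 35, 77, 73, 76, 79, 81, 92, 90, 88]

[29, 35, 77, 73, 76, 79, 81, 92, 90, 88]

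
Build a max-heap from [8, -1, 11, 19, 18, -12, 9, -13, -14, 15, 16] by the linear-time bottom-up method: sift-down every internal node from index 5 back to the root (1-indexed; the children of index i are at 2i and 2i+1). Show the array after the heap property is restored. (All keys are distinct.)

sift down from index 5: already satisfies heap property
sift down from index 4: already satisfies heap property
sift down from index 3: already satisfies heap property
sift down from index 2:
  -1 vs larger child 19 at index 4, swap → [8, 19, 11, -1, 18, -12, 9, -13, -14, 15, 16]
sift down from index 1:
  8 vs larger child 19 at index 2, swap → [19, 8, 11, -1, 18, -12, 9, -13, -14, 15, 16]
  8 vs larger child 18 at index 5, swap → [19, 18, 11, -1, 8, -12, 9, -13, -14, 15, 16]
  8 vs larger child 16 at index 11, swap → [19, 18, 11, -1, 16, -12, 9, -13, -14, 15, 8]

[19, 18, 11, -1, 16, -12, 9, -13, -14, 15, 8]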